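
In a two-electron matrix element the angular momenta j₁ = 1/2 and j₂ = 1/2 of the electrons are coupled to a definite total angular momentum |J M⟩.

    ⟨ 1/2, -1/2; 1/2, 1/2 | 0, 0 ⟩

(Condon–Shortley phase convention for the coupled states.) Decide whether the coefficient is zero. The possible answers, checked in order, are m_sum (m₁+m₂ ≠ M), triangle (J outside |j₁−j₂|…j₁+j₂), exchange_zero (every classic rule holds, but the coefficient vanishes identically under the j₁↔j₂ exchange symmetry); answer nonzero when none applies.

m-sum: m₁+m₂ = -1/2+1/2 = 0, M = 0  ✓
triangle: |j₁−j₂| = 0 ≤ J = 0 ≤ j₁+j₂ = 1  ✓
exchange: j₁≠j₂ or m₁≠m₂ — the exchange symmetry imposes no constraint here
value check: CG = −√(1/2) = -0.707107 ≠ 0

nonzero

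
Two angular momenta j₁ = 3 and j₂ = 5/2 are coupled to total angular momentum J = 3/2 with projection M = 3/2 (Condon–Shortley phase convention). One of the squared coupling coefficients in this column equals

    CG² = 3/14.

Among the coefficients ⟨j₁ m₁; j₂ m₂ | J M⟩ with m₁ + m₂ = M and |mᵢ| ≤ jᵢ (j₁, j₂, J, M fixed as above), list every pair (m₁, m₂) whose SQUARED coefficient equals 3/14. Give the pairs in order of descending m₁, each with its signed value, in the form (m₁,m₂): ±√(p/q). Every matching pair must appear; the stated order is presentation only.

Admissible pairs with m₁+m₂ = M = 3/2: (-1,5/2), (0,3/2), (1,1/2), (2,-1/2), (3,-3/2)
  (m₁,m₂)=(3,-3/2): CG² = 3/14, CG = +√(3/14)   ← matches the target
  (m₁,m₂)=(2,-1/2): CG² = 2/7, CG = −√(2/7)
  (m₁,m₂)=(1,1/2): CG² = 9/35, CG = +√(9/35)
  (m₁,m₂)=(0,3/2): CG² = 6/35, CG = −√(6/35)
  (m₁,m₂)=(-1,5/2): CG² = 1/14, CG = +√(1/14)
Pairs with CG² = 3/14: (3,-3/2): +√(3/14)

(3,-3/2): +√(3/14)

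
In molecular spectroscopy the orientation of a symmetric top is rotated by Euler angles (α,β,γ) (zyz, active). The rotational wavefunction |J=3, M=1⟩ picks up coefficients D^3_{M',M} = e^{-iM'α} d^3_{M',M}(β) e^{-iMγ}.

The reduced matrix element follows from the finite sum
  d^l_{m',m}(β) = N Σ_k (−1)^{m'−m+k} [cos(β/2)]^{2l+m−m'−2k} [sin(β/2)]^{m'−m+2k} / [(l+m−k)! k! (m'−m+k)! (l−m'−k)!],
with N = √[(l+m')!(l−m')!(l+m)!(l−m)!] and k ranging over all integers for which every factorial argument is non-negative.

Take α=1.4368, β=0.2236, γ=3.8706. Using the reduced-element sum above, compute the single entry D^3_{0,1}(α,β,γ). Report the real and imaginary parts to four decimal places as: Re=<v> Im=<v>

First d^3_{0,1}(β=0.2236), then the phase factors e^{-i(0)α} and e^{-i(1)γ}:
With c≡cos(β/2)=0.993757 and s≡sin(β/2)=0.111567, N=[6·6·24·2]^{1/2}=41.569219
k∈{1,2,3} keeps every argument non-negative
  k=1: (−1)^0·41.5692/(12)·0.9938^5·0.1116^1 = +0.374566
  k=2: (−1)^1·41.5692/(4)·0.9938^3·0.1116^3 = -0.014163
  k=3: (−1)^2·41.5692/(12)·0.9938^1·0.1116^5 = +0.000060
d^3_{0,1}(0.2236) = +0.374566 -0.014163 +0.000060 = +0.360462
Phases: e^{-i·(0)·1.4368}=+1.000000+0.000000i, e^{-i·(1)·3.8706}=-0.745836+0.666130i ⇒ D=-0.268846+0.240114i

Re=-0.2688 Im=0.2401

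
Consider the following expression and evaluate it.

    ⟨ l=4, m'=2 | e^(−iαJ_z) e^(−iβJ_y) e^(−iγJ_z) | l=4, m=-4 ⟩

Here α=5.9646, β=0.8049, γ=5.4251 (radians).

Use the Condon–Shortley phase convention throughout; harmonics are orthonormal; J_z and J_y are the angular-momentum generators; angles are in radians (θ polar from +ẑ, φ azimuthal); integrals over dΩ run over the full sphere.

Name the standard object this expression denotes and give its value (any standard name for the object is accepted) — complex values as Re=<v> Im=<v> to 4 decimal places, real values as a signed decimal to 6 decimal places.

Wigner D-matrix element, Re=-0.0152 Im=-0.0055

This is a Wigner D-matrix element — the rotation-matrix element ⟨l m'| R(α,β,γ) |l m⟩ in the angular-momentum basis.
First d^4_{2,-4}(β=0.8049), then the phase factors e^{-i(2)α} and e^{-i(-4)γ}:
With c≡cos(β/2)=0.920104 and s≡sin(β/2)=0.391674, N=[720·2·1·40320]^{1/2}=7619.763776
The bounds max(0,m−m')=0 and min(l+m,l−m')=0 give 1 term
  k=0: (−1)^6·7619.7638/(1440)·0.9201^2·0.3917^6 = +0.016173
d^4_{2,-4}(0.8049) = +0.016173
Attach z-rotation phases: D = e^{-i(2)(5.9646)}·(+0.016173)·e^{-i(-4)(5.4251)} = -0.015213-0.005491i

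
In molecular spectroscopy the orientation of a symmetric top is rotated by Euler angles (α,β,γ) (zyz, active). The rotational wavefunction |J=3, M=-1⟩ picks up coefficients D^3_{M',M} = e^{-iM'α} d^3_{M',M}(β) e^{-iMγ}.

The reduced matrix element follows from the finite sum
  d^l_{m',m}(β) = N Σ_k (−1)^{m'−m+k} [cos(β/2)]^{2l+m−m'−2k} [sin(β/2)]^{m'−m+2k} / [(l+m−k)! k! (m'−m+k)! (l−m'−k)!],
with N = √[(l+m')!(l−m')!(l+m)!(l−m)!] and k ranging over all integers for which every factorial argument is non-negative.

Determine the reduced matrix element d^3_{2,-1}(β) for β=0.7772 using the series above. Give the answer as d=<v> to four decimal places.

d=-0.2498

d^3_{2,-1}(β=0.7772) via the finite sum:
Half-angle: c=0.925440, s=0.378893. N=√(120·1·2·24)=75.894664
k: max(0,(-1)−(2))=0 … min(3+(-1),3−(2))=1
  k=0: (−1)^3·75.8947/(12)·0.9254^3·0.3789^3 = -0.272663
  k=1: (−1)^4·75.8947/(24)·0.9254^1·0.3789^5 = +0.022852
d^3_{2,-1}(0.7772) = -0.272663 +0.022852 = -0.249810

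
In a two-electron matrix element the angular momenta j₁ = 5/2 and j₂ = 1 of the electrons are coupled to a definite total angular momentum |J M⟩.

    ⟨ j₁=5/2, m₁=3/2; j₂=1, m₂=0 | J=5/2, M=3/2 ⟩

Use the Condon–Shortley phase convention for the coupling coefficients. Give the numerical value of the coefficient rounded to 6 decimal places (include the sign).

√[6·1!4!1!/7! · 4!1!1!1!4!1!] = √(576/35)
  +(−1)^0/∏(0,1,1,1,3,0)! = 1/6  (running 1/6)
  +(−1)^1/∏(1,0,0,0,4,1)! = -1/24  (running 1/8)
⟨..|..⟩ = √(576/35)·(1/8) = +0.507093

+√(9/35) ≈ +0.507093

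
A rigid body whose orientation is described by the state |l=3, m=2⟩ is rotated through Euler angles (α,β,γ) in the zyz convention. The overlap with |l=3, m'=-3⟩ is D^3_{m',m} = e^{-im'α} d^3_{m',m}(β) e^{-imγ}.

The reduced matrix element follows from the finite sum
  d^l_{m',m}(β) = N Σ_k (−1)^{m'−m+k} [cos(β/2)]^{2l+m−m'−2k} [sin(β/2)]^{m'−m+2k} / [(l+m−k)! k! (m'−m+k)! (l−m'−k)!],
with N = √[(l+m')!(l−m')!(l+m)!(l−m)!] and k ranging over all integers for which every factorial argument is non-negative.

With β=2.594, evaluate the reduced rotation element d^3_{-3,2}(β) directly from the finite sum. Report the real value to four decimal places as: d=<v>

d^3_{-3,2}(β=2.5940) via the finite sum:
Half-angle: c=0.270388, s=0.962751. N=√(1·720·120·1)=293.938769
k: max(0,(2)−(-3))=5 … min(3+(2),3−(-3))=5
  k=5: (−1)^0·293.9388/(120)·0.2704^1·0.9628^5 = +0.547815
d^3_{-3,2}(2.5940) = +0.547815

d=0.5478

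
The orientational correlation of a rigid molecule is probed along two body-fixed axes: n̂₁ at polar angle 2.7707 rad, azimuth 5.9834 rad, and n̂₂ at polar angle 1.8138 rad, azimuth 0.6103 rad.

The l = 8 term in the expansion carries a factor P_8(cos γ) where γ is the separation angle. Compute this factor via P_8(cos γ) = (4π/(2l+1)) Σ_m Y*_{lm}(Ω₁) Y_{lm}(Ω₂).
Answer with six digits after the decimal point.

Term-by-term m-sum for l=8 (normalisation 4π/17 = 0.739198):
  [-8]  conj(Y_{8,-8})(Ω₁) = (-0.000113, -0.000104) ; Y_{8,-8}(Ω₂) = (0.068698, 0.400179) ; Δ = (0.000034, -0.000052)
  [-7]  conj(Y_{8,-7})(Ω₁) = (0.000795, 0.001364) ; Y_{8,-7}(Ω₂) = (0.171600, -0.364227) ; Δ = (0.000633, -0.000055)
  [-6]  conj(Y_{8,-6})(Ω₁) = (-0.002319, -0.010000) ; Y_{8,-6}(Ω₂) = (0.035924, -0.020579) ; Δ = (-0.000289, -0.000312)
  [-5]  conj(Y_{8,-5})(Ω₁) = (-0.003414, 0.047421) ; Y_{8,-5}(Ω₂) = (-0.357829, -0.032325) ; Δ = (0.002755, -0.016858)
  [-4]  conj(Y_{8,-4})(Ω₁) = (0.058218, -0.149366) ; Y_{8,-4}(Ω₂) = (0.065990, 0.055627) ; Δ = (0.012151, -0.006618)
  [-3]  conj(Y_{8,-3})(Ω₁) = (-0.237327, 0.298675) ; Y_{8,-3}(Ω₂) = (0.080338, 0.301872) ; Δ = (-0.109228, -0.047648)
  [-2]  conj(Y_{8,-2})(Ω₁) = (0.471929, -0.322567) ; Y_{8,-2}(Ω₂) = (0.047854, -0.131018) ; Δ = (-0.019678, -0.077267)
  [-1]  conj(Y_{8,-1})(Ω₁) = (-0.317505, 0.098141) ; Y_{8,-1}(Ω₂) = (0.235019, -0.164364) ; Δ = (-0.058489, 0.075251)
  [+0]  conj(Y_{8,0})(Ω₁) = (-0.362220, -0.000000) ; Y_{8,0}(Ω₂) = (-0.154290, 0.000000) ; Δ = (0.055887, 0.000000)
  [+1]  conj(Y_{8,1})(Ω₁) = (0.317505, 0.098141) ; Y_{8,1}(Ω₂) = (-0.235019, -0.164364) ; Δ = (-0.058489, -0.075251)
  [+2]  conj(Y_{8,2})(Ω₁) = (0.471929, 0.322567) ; Y_{8,2}(Ω₂) = (0.047854, 0.131018) ; Δ = (-0.019678, 0.077267)
  [+3]  conj(Y_{8,3})(Ω₁) = (0.237327, 0.298675) ; Y_{8,3}(Ω₂) = (-0.080338, 0.301872) ; Δ = (-0.109228, 0.047648)
  [+4]  conj(Y_{8,4})(Ω₁) = (0.058218, 0.149366) ; Y_{8,4}(Ω₂) = (0.065990, -0.055627) ; Δ = (0.012151, 0.006618)
  [+5]  conj(Y_{8,5})(Ω₁) = (0.003414, 0.047421) ; Y_{8,5}(Ω₂) = (0.357829, -0.032325) ; Δ = (0.002755, 0.016858)
  [+6]  conj(Y_{8,6})(Ω₁) = (-0.002319, 0.010000) ; Y_{8,6}(Ω₂) = (0.035924, 0.020579) ; Δ = (-0.000289, 0.000312)
  [+7]  conj(Y_{8,7})(Ω₁) = (-0.000795, 0.001364) ; Y_{8,7}(Ω₂) = (-0.171600, -0.364227) ; Δ = (0.000633, 0.000055)
  [+8]  conj(Y_{8,8})(Ω₁) = (-0.000113, 0.000104) ; Y_{8,8}(Ω₂) = (0.068698, -0.400179) ; Δ = (0.000034, 0.000052)
Total Σ_m = (-0.288337, -0.000000). Multiply by 0.739198: (-0.213138, -0.000000). P_8(cos γ) = -0.213138

-0.213138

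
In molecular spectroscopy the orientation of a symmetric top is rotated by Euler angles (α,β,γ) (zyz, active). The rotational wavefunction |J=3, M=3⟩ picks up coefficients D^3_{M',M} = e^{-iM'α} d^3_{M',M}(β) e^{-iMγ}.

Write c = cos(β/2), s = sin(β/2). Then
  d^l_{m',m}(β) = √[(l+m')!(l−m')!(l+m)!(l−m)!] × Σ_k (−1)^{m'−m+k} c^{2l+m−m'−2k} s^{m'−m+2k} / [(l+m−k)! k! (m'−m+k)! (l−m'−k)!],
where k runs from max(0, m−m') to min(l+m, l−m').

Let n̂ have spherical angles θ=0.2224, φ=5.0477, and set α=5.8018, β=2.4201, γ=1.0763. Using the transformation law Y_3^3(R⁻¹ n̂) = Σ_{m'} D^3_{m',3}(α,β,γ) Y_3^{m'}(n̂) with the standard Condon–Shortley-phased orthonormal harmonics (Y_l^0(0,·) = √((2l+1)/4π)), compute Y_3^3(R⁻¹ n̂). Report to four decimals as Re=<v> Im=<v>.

Need the full column D^3_{m',3} for m'=−3..3 at α=5.8018, β=2.4201, γ=1.0763.
cos(β/2)=0.352973, sin(β/2)=0.935634
d^3_{-3,3}: single k=6 term ⇒ +0.670865;  D = -0.026380+0.670346i
d^3_{-2,3}: single k=5 term ⇒ +0.619935;  D = -0.308420+0.537770i
d^3_{-1,3}: single k=4 term ⇒ +0.369786;  D = -0.311584+0.199141i
d^3_{0,3}: single k=3 term ⇒ +0.161085;  D = -0.160472+0.014046i
d^3_{1,3}: single k=2 term ⇒ +0.052629;  D = -0.048595-0.020207i
d^3_{2,3}: single k=1 term ⇒ +0.012557;  D = -0.008045-0.009642i
d^3_{3,3}: single k=0 term ⇒ +0.001934;  D = -0.000411-0.001890i
Y_3^{m'}(θ=0.2224,φ=5.0477) and Σ D·Y over m':
  (-0.0264+0.6703i)·(-0.0038-0.0024i)  (-0.3084+0.5378i)·(-0.0380+0.0301i)  (-0.3116+0.1991i)·(+0.0881+0.2529i)  (-0.1605+0.0140i)·(+0.6394+0.0000i)  (-0.0486-0.0202i)·(-0.0881+0.2529i)  (-0.0080-0.0096i)·(-0.0380-0.0301i)  (-0.0004-0.0019i)·(+0.0038-0.0024i)
Y_3^3(R⁻¹ n̂) = -0.173809-0.094369i

Re=-0.1738 Im=-0.0944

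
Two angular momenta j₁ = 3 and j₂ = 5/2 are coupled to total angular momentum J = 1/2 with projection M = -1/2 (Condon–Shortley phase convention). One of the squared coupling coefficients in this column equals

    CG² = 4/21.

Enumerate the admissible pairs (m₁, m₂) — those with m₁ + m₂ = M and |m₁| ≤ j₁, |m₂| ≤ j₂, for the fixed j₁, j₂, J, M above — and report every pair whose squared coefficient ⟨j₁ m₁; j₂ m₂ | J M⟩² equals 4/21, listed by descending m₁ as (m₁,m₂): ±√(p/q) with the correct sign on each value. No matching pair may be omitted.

(-1,1/2): −√(4/21)

Admissible pairs with m₁+m₂ = M = -1/2: (-3,5/2), (-2,3/2), (-1,1/2), (0,-1/2), (1,-3/2), (2,-5/2)
  (m₁,m₂)=(2,-5/2): CG² = 1/21, CG = +√(1/21)
  (m₁,m₂)=(1,-3/2): CG² = 2/21, CG = −√(2/21)
  (m₁,m₂)=(0,-1/2): CG² = 1/7, CG = +√(1/7)
  (m₁,m₂)=(-1,1/2): CG² = 4/21, CG = −√(4/21)   ← matches the target
  (m₁,m₂)=(-2,3/2): CG² = 5/21, CG = +√(5/21)
  (m₁,m₂)=(-3,5/2): CG² = 2/7, CG = −√(2/7)
Pairs with CG² = 4/21: (-1,1/2): −√(4/21)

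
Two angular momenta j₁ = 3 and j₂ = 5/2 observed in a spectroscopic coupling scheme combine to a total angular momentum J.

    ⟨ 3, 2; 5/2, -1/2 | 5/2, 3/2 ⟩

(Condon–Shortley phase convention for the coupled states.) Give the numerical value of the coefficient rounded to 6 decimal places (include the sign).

j₁+j₂−J=3  J+j₁−j₂=3  J−j₁+j₂=2  j₁+j₂+J+1=9
(j₁±m₁, j₂±m₂, J±M) = (5,1,2,3,4,1)
P² = 288/7
sum k=0..1:
  [0] +1/24 = 1/24
  [1] −1/12 = -1/12
S = -1/24
C² = P²·S² = 1/14 ; C = -0.267261

-0.267261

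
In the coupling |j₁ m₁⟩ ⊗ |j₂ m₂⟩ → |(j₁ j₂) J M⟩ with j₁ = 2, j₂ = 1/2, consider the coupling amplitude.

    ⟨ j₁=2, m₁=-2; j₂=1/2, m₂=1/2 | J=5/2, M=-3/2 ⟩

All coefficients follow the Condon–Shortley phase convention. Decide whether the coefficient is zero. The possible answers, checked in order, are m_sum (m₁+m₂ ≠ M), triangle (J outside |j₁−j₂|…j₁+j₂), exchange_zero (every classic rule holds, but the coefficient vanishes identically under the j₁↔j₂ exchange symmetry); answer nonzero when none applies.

nonzero

m-sum: m₁+m₂ = -2+1/2 = -3/2, M = -3/2  ✓
triangle: |j₁−j₂| = 3/2 ≤ J = 5/2 ≤ j₁+j₂ = 5/2  ✓
exchange: j₁≠j₂ or m₁≠m₂ — the exchange symmetry imposes no constraint here
value check: CG = +√(1/5) = +0.447214 ≠ 0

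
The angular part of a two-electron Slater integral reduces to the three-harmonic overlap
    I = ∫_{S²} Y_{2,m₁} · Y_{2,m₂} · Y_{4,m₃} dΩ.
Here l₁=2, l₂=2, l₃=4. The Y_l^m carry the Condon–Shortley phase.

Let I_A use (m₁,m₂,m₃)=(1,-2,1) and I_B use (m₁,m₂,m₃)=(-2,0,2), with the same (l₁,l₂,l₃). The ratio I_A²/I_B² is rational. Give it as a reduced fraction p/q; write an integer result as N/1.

1/3

Shared (l₁,l₂,l₃)=(2,2,4): N and (l;000)² cancel in I_A²/I_B².
A: Δ = 0!·4!·4!/9! = 1/630; Racah Σ t=0..0: t=0:+1/144 = 1/144; ⇒ 3j(2 2 4; 1 -2 1)² = 1/126, sgn -1
B: Δ = 0!·4!·4!/9! = 1/630; Racah Σ t=0..0: t=0:+1/96 = 1/96; ⇒ 3j(2 2 4; -2 0 2)² = 1/42, sgn +1
I_A²/I_B² = (1/126)/(1/42) = 1/3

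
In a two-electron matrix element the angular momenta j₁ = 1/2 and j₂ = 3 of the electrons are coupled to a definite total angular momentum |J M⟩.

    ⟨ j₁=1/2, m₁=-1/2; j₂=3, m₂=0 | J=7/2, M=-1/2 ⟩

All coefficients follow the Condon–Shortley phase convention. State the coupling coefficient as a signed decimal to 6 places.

triangle: 0!*1!*6!/8! = 720/40320
(j±m)!: 0!*1!*3!*3!*3!*4! = 5184
prefactor² = (2J+1)*Δ*N² = 5184/7
  k=0: +1/(0!*0!*1!*3!*0!*3!) = 1/36
Σ = 1/36  ⇒  CG² = 5184/7*(1/36)² = 4/7
CG = +√(4/7) = +0.755929

+0.755929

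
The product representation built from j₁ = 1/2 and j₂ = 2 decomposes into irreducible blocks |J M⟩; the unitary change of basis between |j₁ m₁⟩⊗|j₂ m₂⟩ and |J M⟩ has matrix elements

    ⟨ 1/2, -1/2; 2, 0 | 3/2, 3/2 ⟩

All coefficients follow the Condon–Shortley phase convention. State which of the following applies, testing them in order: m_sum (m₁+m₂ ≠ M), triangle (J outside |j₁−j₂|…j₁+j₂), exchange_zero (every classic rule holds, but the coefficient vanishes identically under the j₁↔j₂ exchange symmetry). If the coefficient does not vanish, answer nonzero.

m-sum: m₁+m₂ = -1/2+0 = -1/2, M = 3/2  ✗ ⇒ coefficient is 0

m_sum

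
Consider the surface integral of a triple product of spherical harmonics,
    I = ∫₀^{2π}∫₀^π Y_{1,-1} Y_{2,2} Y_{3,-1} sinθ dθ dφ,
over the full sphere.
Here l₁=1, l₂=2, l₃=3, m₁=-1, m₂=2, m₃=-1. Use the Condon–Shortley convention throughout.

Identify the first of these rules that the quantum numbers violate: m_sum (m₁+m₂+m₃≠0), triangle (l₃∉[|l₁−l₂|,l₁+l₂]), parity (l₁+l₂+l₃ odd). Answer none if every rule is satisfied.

Σmᵢ = 0  ✓
l₃∈[|l₁−l₂|,l₁+l₂]=[1,3], have l₃=3  ✓
Σlᵢ = 6 ⇒ even  ✓

none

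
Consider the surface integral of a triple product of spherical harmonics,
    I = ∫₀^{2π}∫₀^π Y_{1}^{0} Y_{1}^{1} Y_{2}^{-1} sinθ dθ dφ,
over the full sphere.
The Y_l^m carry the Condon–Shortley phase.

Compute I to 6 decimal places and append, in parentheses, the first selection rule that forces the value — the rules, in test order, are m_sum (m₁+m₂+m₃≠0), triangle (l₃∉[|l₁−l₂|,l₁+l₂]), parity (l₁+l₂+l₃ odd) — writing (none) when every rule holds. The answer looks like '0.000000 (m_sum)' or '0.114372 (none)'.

-0.218510 (none)

Rules hold: Σm=0, L=4 even, 0≤2≤2.
N = 3·3·5 = 45
Δ = 0!·2!·2!/5! = 1/30
Racah Σ t=0..0: t=0:+1/1 = 1/1
⇒ 3j(1 1 2; 0 0 0)² = 2/15, sgn +1
Racah Σ t=0..0: t=0:+1/2 = 1/2
⇒ 3j(1 1 2; 0 1 -1)² = 1/10, sgn -1
4πI² = N·(3j₀)²·(3jₘ)² = 3/5
I = -1·√(0.6/4π) = -0.21850969
No selection rule forces the value: the integral is nonzero (none).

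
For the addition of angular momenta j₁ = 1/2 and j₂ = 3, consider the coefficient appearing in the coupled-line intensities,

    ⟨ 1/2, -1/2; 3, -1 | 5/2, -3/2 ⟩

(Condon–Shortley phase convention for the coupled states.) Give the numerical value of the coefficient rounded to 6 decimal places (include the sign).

-0.534522  (= −√(2/7))

j₁+j₂−J=1  J+j₁−j₂=0  J−j₁+j₂=5  j₁+j₂+J+1=7
(j₁±m₁, j₂±m₂, J±M) = (0,1,2,4,1,4)
P² = 1152/7
sum k=1..1:
  [1] −1/24 = -1/24
S = -1/24
C² = P²·S² = 2/7 ; C = -0.534522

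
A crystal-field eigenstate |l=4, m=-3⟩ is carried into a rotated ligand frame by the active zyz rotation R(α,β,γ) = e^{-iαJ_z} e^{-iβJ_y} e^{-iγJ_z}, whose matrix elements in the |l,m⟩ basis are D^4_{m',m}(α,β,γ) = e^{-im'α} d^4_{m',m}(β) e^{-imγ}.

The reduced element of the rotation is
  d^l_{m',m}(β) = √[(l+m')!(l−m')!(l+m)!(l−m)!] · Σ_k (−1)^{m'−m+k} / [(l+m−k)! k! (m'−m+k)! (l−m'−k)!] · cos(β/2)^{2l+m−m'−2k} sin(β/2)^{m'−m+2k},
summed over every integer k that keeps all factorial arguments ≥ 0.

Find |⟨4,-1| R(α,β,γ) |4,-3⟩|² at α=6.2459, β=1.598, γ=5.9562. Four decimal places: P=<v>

First d^4_{-1,-3}(β=1.5980), then the phase factors e^{-i(-1)α} and e^{-i(-3)γ}:
c=cos(1.598000/2)=0.697424, s=sin(1.598000/2)=0.716659; N=√[6·120·1·5040]=1904.940944
k∈{0,1} keeps every argument non-negative
  k=0: (−1)^2·1904.9409/(240)·0.6974^6·0.7167^2 = +0.469111
  k=1: (−1)^3·1904.9409/(144)·0.6974^4·0.7167^4 = -0.825574
d^4_{-1,-3}(1.5980) = +0.469111 -0.825574 = -0.356463
|D^4_{-1,-3}|² = |d^4_{-1,-3}(β)|² = (-0.356463)² = 0.127066 (the z-rotation phases have unit modulus)

P=0.1271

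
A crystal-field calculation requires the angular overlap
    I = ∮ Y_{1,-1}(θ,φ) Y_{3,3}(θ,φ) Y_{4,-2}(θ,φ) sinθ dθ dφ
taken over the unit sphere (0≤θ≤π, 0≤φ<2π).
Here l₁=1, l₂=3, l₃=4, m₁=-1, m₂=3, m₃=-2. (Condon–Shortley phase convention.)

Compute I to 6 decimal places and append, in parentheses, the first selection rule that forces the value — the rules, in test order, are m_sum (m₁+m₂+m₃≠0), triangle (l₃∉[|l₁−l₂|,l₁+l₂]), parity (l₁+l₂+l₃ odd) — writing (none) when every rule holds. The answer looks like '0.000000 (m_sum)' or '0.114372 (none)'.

m-sum 0 ✓  L=8 even ✓  2≤4≤4 ✓
Π(2lᵢ+1) = 3×7×9 = 189
triangle coeff Δ(1,3,4) = 1/252
Σ_t [0,0]: t=0:+1/36 = 1/36
(3j)²=4/63 [(1 3 4; 0 0 0)], sign=+1
Σ_t [0,0]: t=0:+1/1440 = 1/1440
(3j)²=1/252 [(1 3 4; -1 3 -2)], sign=+1
⇒ 4πI² = 1/21
I = (+1)√(1/21/(4π)) = 0.06155813
No selection rule forces the value: the integral is nonzero (none).

0.061558 (none)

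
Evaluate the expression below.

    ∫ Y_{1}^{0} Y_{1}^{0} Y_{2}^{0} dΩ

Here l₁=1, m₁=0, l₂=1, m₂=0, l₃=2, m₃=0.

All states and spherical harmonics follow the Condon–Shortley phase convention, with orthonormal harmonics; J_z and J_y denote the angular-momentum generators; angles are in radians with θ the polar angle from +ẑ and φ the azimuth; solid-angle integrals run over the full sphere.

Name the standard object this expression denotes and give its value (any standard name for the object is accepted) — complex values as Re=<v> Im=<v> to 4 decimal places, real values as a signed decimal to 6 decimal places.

Gaunt coefficient, +0.252313

This is a Gaunt coefficient — the integral of a triple product of spherical harmonics over the sphere.
m-sum 0 ✓  L=4 even ✓  0≤2≤2 ✓
Π(2lᵢ+1) = 3×3×5 = 45
triangle coeff Δ(1,1,2) = 1/30
Σ_t [0,0]: t=0:+1/1 = 1/1
(3j)²=2/15 [(1 1 2; 0 0 0)], sign=+1
(m-triple is (0,0,0) — same symbol as above.)
⇒ 4πI² = 4/5
I = (+1)√(4/5/(4π)) = 0.25231325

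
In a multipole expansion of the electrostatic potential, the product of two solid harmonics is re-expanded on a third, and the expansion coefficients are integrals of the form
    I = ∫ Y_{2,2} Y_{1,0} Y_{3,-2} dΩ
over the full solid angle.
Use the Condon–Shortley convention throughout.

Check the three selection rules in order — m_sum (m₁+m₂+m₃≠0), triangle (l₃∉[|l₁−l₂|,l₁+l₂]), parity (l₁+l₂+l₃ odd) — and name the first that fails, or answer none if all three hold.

Σmᵢ = 0  ✓
l₃∈[|l₁−l₂|,l₁+l₂]=[1,3], have l₃=3  ✓
Σlᵢ = 6 ⇒ even  ✓

none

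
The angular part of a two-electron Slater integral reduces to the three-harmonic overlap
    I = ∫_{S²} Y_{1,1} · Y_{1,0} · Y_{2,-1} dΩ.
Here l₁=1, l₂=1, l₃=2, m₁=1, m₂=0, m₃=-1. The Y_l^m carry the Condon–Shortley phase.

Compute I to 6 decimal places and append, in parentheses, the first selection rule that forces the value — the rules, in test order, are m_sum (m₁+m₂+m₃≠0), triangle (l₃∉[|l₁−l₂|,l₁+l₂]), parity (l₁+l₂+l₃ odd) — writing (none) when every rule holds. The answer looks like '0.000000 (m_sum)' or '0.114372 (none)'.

-0.218510 (none)

Checks pass: Σm=0; 4 even; l₃=2∈[0,2].
(2·1+1)(2·1+1)(2·2+1) = 45
Δ: 0! 2! 2! / 5! → 1/30
sum: t=0:+1/1 = 1/1
3j²(1 1 2; 0 0 0) = Δ·Π!·Σ² = 2/15  (sign +1)
sum: t=0:+1/2 = 1/2
3j²(1 1 2; 1 0 -1) = Δ·Π!·Σ² = 1/10  (sign -1)
combine: 4πI² = 45·2/15·1/10 = 3/5
take √, sign -1: I = -0.21850969
No selection rule forces the value: the integral is nonzero (none).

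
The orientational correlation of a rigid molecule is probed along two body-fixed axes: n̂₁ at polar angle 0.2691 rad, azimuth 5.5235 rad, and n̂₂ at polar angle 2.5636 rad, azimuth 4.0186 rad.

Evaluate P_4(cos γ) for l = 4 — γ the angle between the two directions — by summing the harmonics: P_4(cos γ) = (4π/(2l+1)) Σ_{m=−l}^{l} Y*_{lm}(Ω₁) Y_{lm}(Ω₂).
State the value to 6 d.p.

Addition theorem: P_4(cos γ) = (4π/9) Σ_m Y*_{lm}(Ω₁) Y_{lm}(Ω₂), m = −4…4:
  m=-4: Y*=-0.00220 - 0.00023j  Y=-0.03681 + 0.01413j  product 0.00008 - 0.00002j
  m=-3: Y*=-0.01475 - 0.01722j  Y=-0.14916 - 0.08355j  product 0.00076 + 0.00380j
  m=-2: Y*=0.00669 - 0.13000j  Y=-0.07114 - 0.38394j  product -0.05039 + 0.00668j
  m=-1: Y*=0.30815 - 0.29270j  Y=0.26448 - 0.31799j  product -0.01158 - 0.17540j
  m=+0: Y*=0.56569 + 0.00000j  Y=-0.08688 + 0.00000j  product -0.04915 + 0.00000j
  m=+1: Y*=-0.30815 - 0.29270j  Y=-0.26448 - 0.31799j  product -0.01158 + 0.17540j
  m=+2: Y*=0.00669 + 0.13000j  Y=-0.07114 + 0.38394j  product -0.05039 - 0.00668j
  m=+3: Y*=0.01475 - 0.01722j  Y=0.14916 - 0.08355j  product 0.00076 - 0.00380j
  m=+4: Y*=-0.00220 + 0.00023j  Y=-0.03681 - 0.01413j  product 0.00008 + 0.00002j
Σ over m = -0.17138 - 0.00000j; ×(4π/9) → -0.23930 - 0.00000j. Real part: -0.239295

-0.239295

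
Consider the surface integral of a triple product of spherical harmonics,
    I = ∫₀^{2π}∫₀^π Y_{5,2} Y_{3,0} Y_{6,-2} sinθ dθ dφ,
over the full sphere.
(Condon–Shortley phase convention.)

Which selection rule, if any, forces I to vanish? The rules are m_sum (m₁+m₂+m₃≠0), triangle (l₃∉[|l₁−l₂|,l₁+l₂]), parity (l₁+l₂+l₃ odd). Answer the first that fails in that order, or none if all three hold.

none

m₁+m₂+m₃ = 2 + 0 − 2 = 0  ✓
triangle: |5−3|=2 ≤ l₃=6 ≤ 5+3=8  ✓
parity: l₁+l₂+l₃ = 14 is even  ✓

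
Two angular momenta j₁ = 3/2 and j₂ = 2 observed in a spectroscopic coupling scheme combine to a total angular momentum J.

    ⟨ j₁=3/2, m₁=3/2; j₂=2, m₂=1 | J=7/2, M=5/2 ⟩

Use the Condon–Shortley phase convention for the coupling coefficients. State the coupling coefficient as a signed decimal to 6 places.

√[8·0!3!4!/8! · 3!0!3!1!6!1!] = √(5184/7)
  +(−1)^0/∏(0,0,0,3,3,1)! = 1/36  (running 1/36)
⟨..|..⟩ = √(5184/7)·(1/36) = +0.755929

+√(4/7) = +0.755929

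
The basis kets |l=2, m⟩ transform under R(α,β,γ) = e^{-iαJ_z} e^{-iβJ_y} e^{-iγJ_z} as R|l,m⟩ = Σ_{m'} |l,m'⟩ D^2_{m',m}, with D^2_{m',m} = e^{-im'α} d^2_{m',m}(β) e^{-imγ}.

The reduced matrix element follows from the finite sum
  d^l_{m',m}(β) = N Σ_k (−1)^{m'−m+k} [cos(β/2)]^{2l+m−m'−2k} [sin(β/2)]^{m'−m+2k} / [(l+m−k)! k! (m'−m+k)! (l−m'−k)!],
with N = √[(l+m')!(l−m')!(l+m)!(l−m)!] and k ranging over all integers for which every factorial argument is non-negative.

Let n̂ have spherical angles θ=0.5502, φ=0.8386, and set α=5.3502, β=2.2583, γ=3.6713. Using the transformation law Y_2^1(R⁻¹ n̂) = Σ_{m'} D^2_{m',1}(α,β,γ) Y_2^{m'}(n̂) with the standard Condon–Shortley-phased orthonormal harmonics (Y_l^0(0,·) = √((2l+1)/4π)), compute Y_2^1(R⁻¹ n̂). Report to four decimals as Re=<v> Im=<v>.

Need the full column D^2_{m',1} for m'=−2..2 at α=5.3502, β=2.2583, γ=3.6713.
cos(β/2)=0.427428, sin(β/2)=0.904049
d^2_{-2,1}: single k=3 term ⇒ +0.631640;  D = +0.463919+0.428659i
d^2_{-1,1}: k∈[2..3] ⇒ +0.447953 -0.667987 = -0.220035;  D = +0.023740-0.218750i
d^2_{0,1}: k∈[1..2] ⇒ +0.172925 -0.773598 = -0.600673;  D = +0.518354-0.303508i
d^2_{1,1}: k∈[0..1] ⇒ +0.033377 -0.447953 = -0.414575;  D = +0.381318+0.162694i
d^2_{2,1}: single k=0 term ⇒ -0.141193;  D = +0.032812+0.137327i
Y_2^{m'}(θ=0.5502,φ=0.8386) and Σ D·Y over m':
  (+0.4639+0.4287i)·(-0.0112-0.1050i)  (+0.0237-0.2188i)·(+0.2302-0.2561i)  (+0.5184-0.3035i)·(+0.3721+0.0000i)  (+0.3813+0.1627i)·(-0.2302-0.2561i)  (+0.0328+0.1373i)·(-0.0112+0.1050i)
Y_2^1(R⁻¹ n̂) = +0.121247-0.356081i

Re=0.1212 Im=-0.3561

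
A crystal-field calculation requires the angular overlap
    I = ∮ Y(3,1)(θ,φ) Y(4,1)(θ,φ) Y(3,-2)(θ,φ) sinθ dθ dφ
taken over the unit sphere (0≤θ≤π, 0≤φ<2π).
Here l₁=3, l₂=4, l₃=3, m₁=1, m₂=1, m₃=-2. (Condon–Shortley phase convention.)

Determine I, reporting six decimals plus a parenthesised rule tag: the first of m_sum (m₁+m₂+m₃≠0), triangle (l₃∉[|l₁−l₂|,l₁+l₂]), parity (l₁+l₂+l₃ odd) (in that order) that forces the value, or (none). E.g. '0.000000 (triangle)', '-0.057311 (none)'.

0.145070 (none)

m-sum 0 ✓  L=10 even ✓  1≤3≤7 ✓
Π(2lᵢ+1) = 7×9×7 = 441
triangle coeff Δ(3,4,3) = 1/34650
Σ_t [1,3]: t=1:−1/72 t=2:+1/16 t=3:−1/72 = 5/144
(3j)²=2/77 [(3 4 3; 0 0 0)], sign=-1
Σ_t [1,2]: t=1:−1/144 t=2:+1/48 = 1/72
(3j)²=16/693 [(3 4 3; 1 1 -2)], sign=-1
⇒ 4πI² = 32/121
I = (+1)√(32/121/(4π)) = 0.14506992
No selection rule forces the value: the integral is nonzero (none).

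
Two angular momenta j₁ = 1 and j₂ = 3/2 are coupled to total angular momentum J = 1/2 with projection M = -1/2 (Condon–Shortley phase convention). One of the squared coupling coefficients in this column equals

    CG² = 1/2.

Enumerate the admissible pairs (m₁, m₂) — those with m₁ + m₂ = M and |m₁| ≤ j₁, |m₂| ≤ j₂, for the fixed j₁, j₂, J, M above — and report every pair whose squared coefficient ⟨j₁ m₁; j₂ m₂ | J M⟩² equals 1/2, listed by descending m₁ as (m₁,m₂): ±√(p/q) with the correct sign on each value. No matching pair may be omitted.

Admissible pairs with m₁+m₂ = M = -1/2: (-1,1/2), (0,-1/2), (1,-3/2)
  (m₁,m₂)=(1,-3/2): CG² = 1/2, CG = +√(1/2)   ← matches the target
  (m₁,m₂)=(0,-1/2): CG² = 1/3, CG = −√(1/3)
  (m₁,m₂)=(-1,1/2): CG² = 1/6, CG = +√(1/6)
Pairs with CG² = 1/2: (1,-3/2): +√(1/2)

(1,-3/2): +√(1/2)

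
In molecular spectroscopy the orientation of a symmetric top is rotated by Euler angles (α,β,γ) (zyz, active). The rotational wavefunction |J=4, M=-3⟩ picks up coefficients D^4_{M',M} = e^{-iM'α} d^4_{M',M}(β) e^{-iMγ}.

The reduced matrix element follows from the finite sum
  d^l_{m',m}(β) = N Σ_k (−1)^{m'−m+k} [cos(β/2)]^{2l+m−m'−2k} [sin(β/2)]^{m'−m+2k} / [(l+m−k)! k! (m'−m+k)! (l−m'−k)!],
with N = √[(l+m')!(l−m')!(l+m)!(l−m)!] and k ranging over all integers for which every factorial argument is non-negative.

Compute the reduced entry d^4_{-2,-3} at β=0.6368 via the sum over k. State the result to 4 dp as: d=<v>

d=-0.5503

d^4_{-2,-3}(β=0.6368) via the finite sum:
Half-angle: c=0.949738, s=0.313047. N=√(2·720·1·5040)=2693.993318
The bounds max(0,m−m')=0 and min(l+m,l−m')=1 give 2 terms
  k=0: (−1)^1·2693.9933/(720)·0.9497^7·0.3130^1 = -0.816393
  k=1: (−1)^2·2693.9933/(240)·0.9497^5·0.3130^3 = +0.266093
d^4_{-2,-3}(0.6368) = -0.816393 +0.266093 = -0.550300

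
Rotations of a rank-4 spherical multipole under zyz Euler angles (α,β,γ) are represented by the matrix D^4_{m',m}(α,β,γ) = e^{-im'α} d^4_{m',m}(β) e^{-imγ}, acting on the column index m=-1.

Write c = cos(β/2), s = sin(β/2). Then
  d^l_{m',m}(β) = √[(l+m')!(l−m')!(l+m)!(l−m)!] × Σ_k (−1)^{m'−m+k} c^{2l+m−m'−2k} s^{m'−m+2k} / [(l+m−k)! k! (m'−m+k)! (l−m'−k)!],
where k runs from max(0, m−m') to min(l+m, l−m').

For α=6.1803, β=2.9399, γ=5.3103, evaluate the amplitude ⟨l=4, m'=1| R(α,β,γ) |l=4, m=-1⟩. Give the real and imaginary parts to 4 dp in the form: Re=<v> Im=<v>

D^4_{1,-1}(6.1803,2.9399,5.3103) = e^{-i·1·6.1803}·d^4_{1,-1}(2.9399)·e^{-i·-1·5.3103}. Compute d first:
Half-angle: c=0.100675, s=0.994919. N=√(120·6·6·120)=720.000000
The bounds max(0,m−m')=0 and min(l+m,l−m')=3 give 4 terms
  k=0: (−1)^2·720.0000/(72)·0.1007^6·0.9949^2 = +0.000010
  k=1: (−1)^3·720.0000/(24)·0.1007^4·0.9949^4 = -0.003020
  k=2: (−1)^4·720.0000/(48)·0.1007^2·0.9949^6 = +0.147457
  k=3: (−1)^5·720.0000/(720)·0.1007^0·0.9949^8 = -0.960070
d^4_{1,-1}(2.9399) = +0.000010 -0.003020 +0.147457 -0.960070 = -0.815622
Attach z-rotation phases: D = e^{-i(1)(6.1803)}·(-0.815622)·e^{-i(-1)(5.3103)} = -0.525935+0.623404i

Re=-0.5259 Im=0.6234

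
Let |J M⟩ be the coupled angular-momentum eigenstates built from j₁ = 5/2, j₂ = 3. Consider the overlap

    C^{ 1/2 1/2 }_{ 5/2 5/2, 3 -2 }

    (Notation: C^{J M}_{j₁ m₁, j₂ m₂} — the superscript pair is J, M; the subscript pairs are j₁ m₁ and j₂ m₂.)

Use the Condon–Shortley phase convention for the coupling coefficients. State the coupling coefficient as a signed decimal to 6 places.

+0.218218  (= +√(1/21))

√[2·5!0!1!/7! · 5!0!1!5!1!0!] = √(4800/7)
  +(−1)^0/∏(0,5,0,1,0,0)! = 1/120  (running 1/120)
⟨..|..⟩ = √(4800/7)·(1/120) = +0.218218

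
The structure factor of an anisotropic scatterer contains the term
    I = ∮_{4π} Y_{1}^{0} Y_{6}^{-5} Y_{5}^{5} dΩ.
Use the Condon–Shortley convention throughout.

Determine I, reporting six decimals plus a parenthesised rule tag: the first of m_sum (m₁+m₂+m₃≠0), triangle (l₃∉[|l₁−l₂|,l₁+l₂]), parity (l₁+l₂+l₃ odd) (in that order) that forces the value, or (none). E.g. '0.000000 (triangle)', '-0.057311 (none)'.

-0.135514 (none)

Rules hold: Σm=0, L=12 even, 5≤5≤7.
N = 3·13·11 = 429
Δ = 2!·0!·10!/13! = 1/858
Racah Σ t=1..1: t=1:−1/14400 = -1/14400
⇒ 3j(1 6 5; 0 0 0)² = 6/143, sgn +1
Racah Σ t=1..1: t=1:−1/3628800 = -1/3628800
⇒ 3j(1 6 5; 0 -5 5)² = 1/78, sgn -1
4πI² = N·(3j₀)²·(3jₘ)² = 3/13
I = -1·√(0.230769/4π) = -0.13551395
No selection rule forces the value: the integral is nonzero (none).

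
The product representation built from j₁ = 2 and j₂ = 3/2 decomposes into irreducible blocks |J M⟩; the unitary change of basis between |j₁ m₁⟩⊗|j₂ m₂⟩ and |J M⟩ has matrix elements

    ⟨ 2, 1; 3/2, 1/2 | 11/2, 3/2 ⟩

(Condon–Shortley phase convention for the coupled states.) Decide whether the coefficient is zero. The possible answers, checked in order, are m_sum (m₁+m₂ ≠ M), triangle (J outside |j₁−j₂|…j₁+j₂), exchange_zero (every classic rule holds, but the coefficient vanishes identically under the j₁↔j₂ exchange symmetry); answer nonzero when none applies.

m-sum: m₁+m₂ = 1+1/2 = 3/2, M = 3/2  ✓
triangle: need |j₁−j₂| ≤ J ≤ j₁+j₂, i.e. J ∈ [1/2, 7/2]; J = 11/2 is outside ✗ ⇒ coefficient is 0

triangle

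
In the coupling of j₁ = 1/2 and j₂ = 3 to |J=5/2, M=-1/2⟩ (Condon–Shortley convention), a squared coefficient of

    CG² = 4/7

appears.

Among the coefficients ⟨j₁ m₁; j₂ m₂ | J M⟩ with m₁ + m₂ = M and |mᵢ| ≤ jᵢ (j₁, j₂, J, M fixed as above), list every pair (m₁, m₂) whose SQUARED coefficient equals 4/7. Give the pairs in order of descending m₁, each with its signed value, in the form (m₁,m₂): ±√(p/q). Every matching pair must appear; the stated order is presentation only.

(1/2,-1): +√(4/7)

Admissible pairs with m₁+m₂ = M = -1/2: (-1/2,0), (1/2,-1)
  (m₁,m₂)=(1/2,-1): CG² = 4/7, CG = +√(4/7)   ← matches the target
  (m₁,m₂)=(-1/2,0): CG² = 3/7, CG = −√(3/7)
Pairs with CG² = 4/7: (1/2,-1): +√(4/7)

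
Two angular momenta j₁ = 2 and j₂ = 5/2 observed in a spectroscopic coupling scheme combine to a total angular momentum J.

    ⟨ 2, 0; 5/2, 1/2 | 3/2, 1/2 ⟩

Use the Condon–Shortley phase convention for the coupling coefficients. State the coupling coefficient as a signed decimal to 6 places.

triangle: 3!*1!*2!/7! = 12/5040
(j±m)!: 2!*2!*3!*2!*2!*1! = 96
prefactor² = (2J+1)*Δ*N² = 32/35
  k=1: −1/(1!*2!*1!*2!*0!*0!) = -1/4
  k=2: +1/(2!*1!*0!*1!*1!*1!) = 1/2
Σ = 1/4  ⇒  CG² = 32/35*(1/4)² = 2/35
CG = +√(2/35) = +0.239046

+√(2/35) = +0.239046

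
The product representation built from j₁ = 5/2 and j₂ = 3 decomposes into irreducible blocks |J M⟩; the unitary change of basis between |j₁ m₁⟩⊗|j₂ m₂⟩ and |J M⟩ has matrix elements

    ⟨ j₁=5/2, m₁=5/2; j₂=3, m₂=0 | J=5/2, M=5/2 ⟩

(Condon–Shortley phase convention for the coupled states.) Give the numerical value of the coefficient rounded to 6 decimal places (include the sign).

+√(5/42) ≈ +0.345033

√[6·3!2!3!/9! · 5!0!3!3!5!0!] = √(4320/7)
  +(−1)^0/∏(0,3,0,3,2,0)! = 1/72  (running 1/72)
⟨..|..⟩ = √(4320/7)·(1/72) = +0.345033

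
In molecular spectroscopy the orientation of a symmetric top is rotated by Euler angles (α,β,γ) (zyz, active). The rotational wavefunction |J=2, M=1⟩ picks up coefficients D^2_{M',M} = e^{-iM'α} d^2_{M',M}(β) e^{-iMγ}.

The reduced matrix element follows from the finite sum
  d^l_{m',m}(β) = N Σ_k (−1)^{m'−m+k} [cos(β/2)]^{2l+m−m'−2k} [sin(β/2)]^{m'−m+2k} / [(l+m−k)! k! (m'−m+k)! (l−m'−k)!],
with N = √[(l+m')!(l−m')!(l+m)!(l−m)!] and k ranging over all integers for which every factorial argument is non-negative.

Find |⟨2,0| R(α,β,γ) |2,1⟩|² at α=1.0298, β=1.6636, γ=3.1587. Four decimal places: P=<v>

D^2_{0,1}(1.0298,1.6636,3.1587) = e^{-i·0·1.0298}·d^2_{0,1}(1.6636)·e^{-i·1·3.1587}. Compute d first:
Half-angle: c=0.673546, s=0.739145. N=√(2·2·6·1)=4.898979
k: max(0,(1)−(0))=1 … min(2+(1),2−(0))=2
  k=1: (−1)^0·4.8990/(2)·0.6735^3·0.7391^1 = +0.553233
  k=2: (−1)^1·4.8990/(2)·0.6735^1·0.7391^3 = -0.666242
d^2_{0,1}(1.6636) = +0.553233 -0.666242 = -0.113009
|D^2_{0,1}|² = |d^2_{0,1}(β)|² = (-0.113009)² = 0.012771 (the z-rotation phases have unit modulus)

P=0.0128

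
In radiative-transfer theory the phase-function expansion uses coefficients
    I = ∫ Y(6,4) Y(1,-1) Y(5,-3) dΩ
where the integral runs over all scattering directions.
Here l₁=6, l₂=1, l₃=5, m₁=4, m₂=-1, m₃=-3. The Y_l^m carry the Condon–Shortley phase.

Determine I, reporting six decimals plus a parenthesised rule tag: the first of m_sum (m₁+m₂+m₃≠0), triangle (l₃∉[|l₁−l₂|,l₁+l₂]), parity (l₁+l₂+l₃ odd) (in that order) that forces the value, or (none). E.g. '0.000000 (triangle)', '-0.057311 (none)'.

Rules hold: Σm=0, L=12 even, 5≤5≤7.
N = 13·3·11 = 429
Δ = 2!·10!·0!/13! = 1/858
Racah Σ t=1..1: t=1:−1/14400 = -1/14400
⇒ 3j(6 1 5; 0 0 0)² = 6/143, sgn +1
Racah Σ t=0..0: t=0:+1/161280 = 1/161280
⇒ 3j(6 1 5; 4 -1 -3)² = 15/286, sgn +1
4πI² = N·(3j₀)²·(3jₘ)² = 135/143
I = +1·√(0.944056/4π) = 0.27409047
No selection rule forces the value: the integral is nonzero (none).

0.274090 (none)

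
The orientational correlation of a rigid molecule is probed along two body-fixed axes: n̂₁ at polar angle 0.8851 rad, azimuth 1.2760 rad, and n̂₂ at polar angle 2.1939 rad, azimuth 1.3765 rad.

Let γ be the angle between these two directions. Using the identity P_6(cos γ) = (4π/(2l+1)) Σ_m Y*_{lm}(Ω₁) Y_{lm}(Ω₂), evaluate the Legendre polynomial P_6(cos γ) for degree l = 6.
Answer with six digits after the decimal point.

Addition theorem: P_6(cos γ) = (4π/13) Σ_m Y*_{lm}(Ω₁) Y_{lm}(Ω₂), m = −6…6:
  [-6]  conj(Y_{6,-6})(Ω₁) = 0.02043 + 0.10182j ; Y_{6,-6}(Ω₂) = -0.05459 - 0.12734j ; Δ = 0.01185 - 0.00816j
  [-5]  conj(Y_{6,-5})(Ω₁) = 0.29293 + 0.02845j ; Y_{6,-5}(Ω₂) = -0.28478 + 0.19454j ; Δ = -0.08895 + 0.04889j
  [-4]  conj(Y_{6,-4})(Ω₁) = 0.16666 - 0.40360j ; Y_{6,-4}(Ω₂) = 0.30373 + 0.29879j ; Δ = 0.17121 - 0.07279j
  [-3]  conj(Y_{6,-3})(Ω₁) = -0.20866 - 0.17096j ; Y_{6,-3}(Ω₂) = 0.08358 - 0.12678j ; Δ = -0.03911 + 0.01216j
  [-2]  conj(Y_{6,-2})(Ω₁) = 0.14788 - 0.09893j ; Y_{6,-2}(Ω₂) = 0.25895 + 0.10602j ; Δ = 0.04878 - 0.00994j
  [-1]  conj(Y_{6,-1})(Ω₁) = -0.10110 - 0.33296j ; Y_{6,-1}(Ω₂) = 0.05237 - 0.26613j ; Δ = -0.09390 + 0.00947j
  [+0]  conj(Y_{6,0})(Ω₁) = 0.08578 + 0.00000j ; Y_{6,0}(Ω₂) = 0.21292 + 0.00000j ; Δ = 0.01826 + 0.00000j
  [+1]  conj(Y_{6,1})(Ω₁) = 0.10110 - 0.33296j ; Y_{6,1}(Ω₂) = -0.05237 - 0.26613j ; Δ = -0.09390 - 0.00947j
  [+2]  conj(Y_{6,2})(Ω₁) = 0.14788 + 0.09893j ; Y_{6,2}(Ω₂) = 0.25895 - 0.10602j ; Δ = 0.04878 + 0.00994j
  [+3]  conj(Y_{6,3})(Ω₁) = 0.20866 - 0.17096j ; Y_{6,3}(Ω₂) = -0.08358 - 0.12678j ; Δ = -0.03911 - 0.01216j
  [+4]  conj(Y_{6,4})(Ω₁) = 0.16666 + 0.40360j ; Y_{6,4}(Ω₂) = 0.30373 - 0.29879j ; Δ = 0.17121 + 0.07279j
  [+5]  conj(Y_{6,5})(Ω₁) = -0.29293 + 0.02845j ; Y_{6,5}(Ω₂) = 0.28478 + 0.19454j ; Δ = -0.08895 - 0.04889j
  [+6]  conj(Y_{6,6})(Ω₁) = 0.02043 - 0.10182j ; Y_{6,6}(Ω₂) = -0.05459 + 0.12734j ; Δ = 0.01185 + 0.00816j
Total Σ_m = 0.03801 + 0.00000j. Multiply by 0.966644: 0.03674 + 0.00000j. P_6(cos γ) = 0.036740

0.036740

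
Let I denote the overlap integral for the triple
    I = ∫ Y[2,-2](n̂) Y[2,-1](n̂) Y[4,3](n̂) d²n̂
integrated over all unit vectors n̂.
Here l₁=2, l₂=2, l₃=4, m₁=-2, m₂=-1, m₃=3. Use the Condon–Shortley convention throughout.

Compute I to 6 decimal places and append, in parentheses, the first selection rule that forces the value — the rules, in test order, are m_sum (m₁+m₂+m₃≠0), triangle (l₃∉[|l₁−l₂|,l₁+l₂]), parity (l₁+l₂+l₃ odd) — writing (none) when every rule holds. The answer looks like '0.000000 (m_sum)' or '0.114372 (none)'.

Checks pass: Σm=0; 8 even; l₃=4∈[0,4].
(2·2+1)(2·2+1)(2·4+1) = 225
Δ: 0! 4! 4! / 9! → 1/630
sum: t=0:+1/16 = 1/16
3j²(2 2 4; 0 0 0) = Δ·Π!·Σ² = 2/35  (sign +1)
sum: t=0:+1/144 = 1/144
3j²(2 2 4; -2 -1 3) = Δ·Π!·Σ² = 1/18  (sign -1)
combine: 4πI² = 225·2/35·1/18 = 5/7
take √, sign -1: I = -0.23841361
No selection rule forces the value: the integral is nonzero (none).

-0.238414 (none)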